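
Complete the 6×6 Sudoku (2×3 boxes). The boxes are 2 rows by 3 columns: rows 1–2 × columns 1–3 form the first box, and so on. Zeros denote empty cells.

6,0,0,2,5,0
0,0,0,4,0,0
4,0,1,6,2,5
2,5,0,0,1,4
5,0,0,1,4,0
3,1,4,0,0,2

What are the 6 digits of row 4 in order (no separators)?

r1c3 = 3: row 1 has {2,5,6}; col 3 has {1,4}; box has {6} → only 3 remains.
r1c6 = 1: row 1 has {2,3,5,6}; col 6 has {2,4,5}; box has {2,4,5} → only 1 remains.
r2c1 = 1: row 2 has {4}; col 1 has {2,3,4,5,6}; box has {3,6} → only 1 remains.
r2c2 = 2: row 2 has {1,4}; col 2 has {1,5}; box has {1,3,6} → only 2 remains.
r2c3 = 5: row 2 has {1,2,4}; col 3 has {1,3,4}; box has {1,2,3,6} → only 5 remains.
r3c2 = 3: row 3 has {1,2,4,5,6}; col 2 has {1,2,5}; box has {1,2,4,5} → only 3 remains.
r4c3 = 6: row 4 has {1,2,4,5}; col 3 has {1,3,4,5}; box has {1,2,3,4,5} → only 6 remains.
r4c4 = 3: row 4 has {1,2,4,5,6}; col 4 has {1,2,4,6}; box has {1,2,4,5,6} → only 3 remains.

256314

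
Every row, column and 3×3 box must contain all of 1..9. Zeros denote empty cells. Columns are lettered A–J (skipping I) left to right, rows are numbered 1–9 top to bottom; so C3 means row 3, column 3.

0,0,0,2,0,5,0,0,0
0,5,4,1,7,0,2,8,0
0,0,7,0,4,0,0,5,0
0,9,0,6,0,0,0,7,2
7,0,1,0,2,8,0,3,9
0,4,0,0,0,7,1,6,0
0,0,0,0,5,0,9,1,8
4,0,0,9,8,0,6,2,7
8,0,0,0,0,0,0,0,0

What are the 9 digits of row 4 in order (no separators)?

593614872

G3 = 3 (sole candidate).
B5 = 6 (sole candidate).
J6 = 5 (sole candidate).
H9 = 4 (sole candidate).
J9 = 3 (sole candidate).
H1 = 9 (sole candidate).
J2 = 6 (sole candidate).
D3 = 8 (sole candidate).
J3 = 1 (sole candidate).
G5 = 4 (sole candidate).
D6 = 3 (sole candidate).
E6 = 9 (sole candidate).
D9 = 7 (sole candidate).
G9 = 5 (sole candidate).
G1 = 7 (sole candidate).
J1 = 4 (sole candidate).
B3 = 2 (sole candidate).
E4 = 1: row 4 has {2,6,7,9}; col 5 has {2,4,5,7,8,9}; box has {2,3,6,7,8,9} → only 1 remains.
F4 = 4: row 4 has {1,2,6,7,9}; col 6 has {5,7,8}; box has {1,2,3,6,7,8,9} → only 4 remains.
G4 = 8: row 4 has {1,2,4,6,7,9}; col 7 has {1,2,3,4,5,6,7,9}; box has {1,2,3,4,5,6,7,9} → only 8 remains.
D5 = 5 (sole candidate).
A6 = 2 (sole candidate).
C6 = 8 (sole candidate).
D7 = 4 (sole candidate).
B9 = 1 (sole candidate).
E9 = 6 (sole candidate).
F9 = 2 (sole candidate).
E1 = 3 (sole candidate).
F2 = 9 (sole candidate).
F3 = 6 (sole candidate).
F7 = 3 (sole candidate).
B8 = 3 (sole candidate).
C8 = 5 (sole candidate).
F8 = 1 (sole candidate).
C9 = 9 (sole candidate).
B1 = 8 (sole candidate).
C1 = 6 (sole candidate).
A2 = 3 (sole candidate).
A3 = 9 (sole candidate).
A4 = 5: row 4 has {1,2,4,6,7,8,9}; col 1 has {2,3,4,7,8,9}; box has {1,2,4,6,7,8,9} → only 5 remains.
C4 = 3: row 4 has {1,2,4,5,6,7,8,9}; col 3 has {1,4,5,6,7,8,9}; box has {1,2,4,5,6,7,8,9} → only 3 remains.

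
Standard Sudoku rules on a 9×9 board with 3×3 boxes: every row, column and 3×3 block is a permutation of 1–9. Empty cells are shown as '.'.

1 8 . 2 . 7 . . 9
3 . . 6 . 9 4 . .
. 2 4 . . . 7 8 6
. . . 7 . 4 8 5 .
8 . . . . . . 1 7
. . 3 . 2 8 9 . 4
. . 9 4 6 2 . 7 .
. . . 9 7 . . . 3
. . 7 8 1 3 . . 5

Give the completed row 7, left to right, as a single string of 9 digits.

R1C8 = 3 (sole candidate).
R2C3 = 5 (sole candidate).
R2C5 = 8 (sole candidate).
R2C8 = 2 (sole candidate).
R2C9 = 1 (sole candidate).
R3C1 = 9 (sole candidate).
R4C9 = 2 (sole candidate).
R6C8 = 6 (sole candidate).
R7C1 = 5: row 7 has {2,4,6,7,9}; col 1 has {1,3,8,9}; box has {7,9} → only 5 remains.
R7C7 = 1: row 7 has {2,4,5,6,7,9}; col 7 has {4,7,8,9}; box has {3,5,7} → only 1 remains.
R7C9 = 8: row 7 has {1,2,4,5,6,7,9}; col 9 has {1,2,3,4,5,6,7,9}; box has {1,3,5,7} → only 8 remains.
R8C6 = 5 (sole candidate).
R8C8 = 4 (sole candidate).
R9C8 = 9 (sole candidate).
R1C3 = 6 (sole candidate).
R1C7 = 5 (sole candidate).
R2C2 = 7 (sole candidate).
R3C6 = 1 (sole candidate).
R4C1 = 6 (sole candidate).
R4C3 = 1 (sole candidate).
R5C3 = 2 (sole candidate).
R5C6 = 6 (sole candidate).
R5C7 = 3 (sole candidate).
R6C1 = 7 (sole candidate).
R6C2 = 5 (sole candidate).
R6C4 = 1 (sole candidate).
R7C2 = 3: row 7 has {1,2,4,5,6,7,8,9}; col 2 has {2,5,7,8}; box has {5,7,9} → only 3 remains.

539462178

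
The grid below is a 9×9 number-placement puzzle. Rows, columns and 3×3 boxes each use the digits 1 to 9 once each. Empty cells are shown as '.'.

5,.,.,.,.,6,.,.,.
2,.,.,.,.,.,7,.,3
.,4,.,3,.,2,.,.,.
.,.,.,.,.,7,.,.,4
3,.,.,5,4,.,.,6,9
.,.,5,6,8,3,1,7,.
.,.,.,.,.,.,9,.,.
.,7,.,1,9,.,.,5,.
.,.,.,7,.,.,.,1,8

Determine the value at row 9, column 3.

row 5, column 6 = 1: row 5 has {3,4,5,6,9}; col 6 has {2,3,6,7}; box has {3,4,5,6,7,8} → only 1 remains.
row 6, column 9 = 2: row 6 has {1,3,5,6,7,8}; col 9 has {3,4,8,9}; box has {1,4,6,7,9} → only 2 remains.
row 8, column 9 = 6: row 8 has {1,5,7,9}; col 9 has {2,3,4,8,9}; box has {1,5,8,9} → only 6 remains.
row 1, column 9 = 1: row 1 has {5,6}; col 9 has {2,3,4,6,8,9}; box has {3,7} → only 1 remains.
row 3, column 9 = 5: row 3 has {2,3,4}; col 9 has {1,2,3,4,6,8,9}; box has {1,3,7} → only 5 remains.
row 4, column 5 = 2: row 4 has {4,7}; col 5 has {4,8,9}; box has {1,3,4,5,6,7,8} → only 2 remains.
row 5, column 7 = 8: row 5 has {1,3,4,5,6,9}; col 7 has {1,7,9}; box has {1,2,4,6,7,9} → only 8 remains.
row 6, column 2 = 9: row 6 has {1,2,3,5,6,7,8}; col 2 has {4,7}; box has {3,5} → only 9 remains.
row 7, column 9 = 7: row 7 has {9}; col 9 has {1,2,3,4,5,6,8,9}; box has {1,5,6,8,9} → only 7 remains.
row 1, column 5 = 7: row 1 has {1,5,6}; col 5 has {2,4,8,9}; box has {2,3,6} → only 7 remains.
row 3, column 5 = 1: row 3 has {2,3,4,5}; col 5 has {2,4,7,8,9}; box has {2,3,6,7} → only 1 remains.
row 3, column 7 = 6: row 3 has {1,2,3,4,5}; col 7 has {1,7,8,9}; box has {1,3,5,7} → only 6 remains.
row 4, column 4 = 9: row 4 has {2,4,7}; col 4 has {1,3,5,6,7}; box has {1,2,3,4,5,6,7,8} → only 9 remains.
row 4, column 8 = 3: row 4 has {2,4,7,9}; col 8 has {1,5,6,7}; box has {1,2,4,6,7,8,9} → only 3 remains.
row 5, column 2 = 2: row 5 has {1,3,4,5,6,8,9}; col 2 has {4,7,9}; box has {3,5,9} → only 2 remains.
row 5, column 3 = 7: row 5 has {1,2,3,4,5,6,8,9}; col 3 has {5}; box has {2,3,5,9} → only 7 remains.
row 6, column 1 = 4: row 6 has {1,2,3,5,6,7,8,9}; col 1 has {2,3,5}; box has {2,3,5,7,9} → only 4 remains.
row 8, column 1 = 8: row 8 has {1,5,6,7,9}; col 1 has {2,3,4,5}; box has {7} → only 8 remains.
row 8, column 6 = 4: row 8 has {1,5,6,7,8,9}; col 6 has {1,2,3,6,7}; box has {1,7,9} → only 4 remains.
row 9, column 6 = 5: row 9 has {1,7,8}; col 6 has {1,2,3,4,6,7}; box has {1,4,7,9} → only 5 remains.
row 2, column 5 = 5: row 2 has {2,3,7}; col 5 has {1,2,4,7,8,9}; box has {1,2,3,6,7} → only 5 remains.
row 4, column 7 = 5: row 4 has {2,3,4,7,9}; col 7 has {1,6,7,8,9}; box has {1,2,3,4,6,7,8,9} → only 5 remains.
row 7, column 6 = 8: row 7 has {7,9}; col 6 has {1,2,3,4,5,6,7}; box has {1,4,5,7,9} → only 8 remains.
row 2, column 6 = 9: row 2 has {2,3,5,7}; col 6 has {1,2,3,4,5,6,7,8}; box has {1,2,3,5,6,7} → only 9 remains.
row 7, column 4 = 2: row 7 has {7,8,9}; col 4 has {1,3,5,6,7,9}; box has {1,4,5,7,8,9} → only 2 remains.
row 7, column 8 = 4: row 7 has {2,7,8,9}; col 8 has {1,3,5,6,7}; box has {1,5,6,7,8,9} → only 4 remains.
row 2, column 8 = 8: row 2 has {2,3,5,7,9}; col 8 has {1,3,4,5,6,7}; box has {1,3,5,6,7} → only 8 remains.
row 3, column 8 = 9: row 3 has {1,2,3,4,5,6}; col 8 has {1,3,4,5,6,7,8}; box has {1,3,5,6,7,8} → only 9 remains.
row 1, column 8 = 2: row 1 has {1,5,6,7}; col 8 has {1,3,4,5,6,7,8,9}; box has {1,3,5,6,7,8,9} → only 2 remains.
row 2, column 4 = 4: row 2 has {2,3,5,7,8,9}; col 4 has {1,2,3,5,6,7,9}; box has {1,2,3,5,6,7,9} → only 4 remains.
row 3, column 1 = 7: row 3 has {1,2,3,4,5,6,9}; col 1 has {2,3,4,5,8}; box has {2,4,5} → only 7 remains.
row 3, column 3 = 8: row 3 has {1,2,3,4,5,6,7,9}; col 3 has {5,7}; box has {2,4,5,7} → only 8 remains.
row 1, column 2 = 3: row 1 has {1,2,5,6,7}; col 2 has {2,4,7,9}; box has {2,4,5,7,8} → only 3 remains.
row 1, column 3 = 9: row 1 has {1,2,3,5,6,7}; col 3 has {5,7,8}; box has {2,3,4,5,7,8} → only 9 remains.
row 1, column 4 = 8: row 1 has {1,2,3,5,6,7,9}; col 4 has {1,2,3,4,5,6,7,9}; box has {1,2,3,4,5,6,7,9} → only 8 remains.
row 1, column 7 = 4: row 1 has {1,2,3,5,6,7,8,9}; col 7 has {1,5,6,7,8,9}; box has {1,2,3,5,6,7,8,9} → only 4 remains.
row 9, column 2 = 6: row 9 has {1,5,7,8}; col 2 has {2,3,4,7,9}; box has {7,8} → only 6 remains.
row 9, column 5 = 3: row 9 has {1,5,6,7,8}; col 5 has {1,2,4,5,7,8,9}; box has {1,2,4,5,7,8,9} → only 3 remains.
row 9, column 7 = 2: row 9 has {1,3,5,6,7,8}; col 7 has {1,4,5,6,7,8,9}; box has {1,4,5,6,7,8,9} → only 2 remains.
row 2, column 2 = 1: row 2 has {2,3,4,5,7,8,9}; col 2 has {2,3,4,6,7,9}; box has {2,3,4,5,7,8,9} → only 1 remains.
row 2, column 3 = 6: row 2 has {1,2,3,4,5,7,8,9}; col 3 has {5,7,8,9}; box has {1,2,3,4,5,7,8,9} → only 6 remains.
row 4, column 2 = 8: row 4 has {2,3,4,5,7,9}; col 2 has {1,2,3,4,6,7,9}; box has {2,3,4,5,7,9} → only 8 remains.
row 4, column 3 = 1: row 4 has {2,3,4,5,7,8,9}; col 3 has {5,6,7,8,9}; box has {2,3,4,5,7,8,9} → only 1 remains.
row 7, column 1 = 1: row 7 has {2,4,7,8,9}; col 1 has {2,3,4,5,7,8}; box has {6,7,8} → only 1 remains.
row 7, column 2 = 5: row 7 has {1,2,4,7,8,9}; col 2 has {1,2,3,4,6,7,8,9}; box has {1,6,7,8} → only 5 remains.
row 7, column 3 = 3: row 7 has {1,2,4,5,7,8,9}; col 3 has {1,5,6,7,8,9}; box has {1,5,6,7,8} → only 3 remains.
row 7, column 5 = 6: row 7 has {1,2,3,4,5,7,8,9}; col 5 has {1,2,3,4,5,7,8,9}; box has {1,2,3,4,5,7,8,9} → only 6 remains.
row 8, column 3 = 2: row 8 has {1,4,5,6,7,8,9}; col 3 has {1,3,5,6,7,8,9}; box has {1,3,5,6,7,8} → only 2 remains.
row 8, column 7 = 3: row 8 has {1,2,4,5,6,7,8,9}; col 7 has {1,2,4,5,6,7,8,9}; box has {1,2,4,5,6,7,8,9} → only 3 remains.
row 9, column 1 = 9: row 9 has {1,2,3,5,6,7,8}; col 1 has {1,2,3,4,5,7,8}; box has {1,2,3,5,6,7,8} → only 9 remains.
row 9, column 3 = 4: row 9 has {1,2,3,5,6,7,8,9}; col 3 has {1,2,3,5,6,7,8,9}; box has {1,2,3,5,6,7,8,9} → only 4 remains.

4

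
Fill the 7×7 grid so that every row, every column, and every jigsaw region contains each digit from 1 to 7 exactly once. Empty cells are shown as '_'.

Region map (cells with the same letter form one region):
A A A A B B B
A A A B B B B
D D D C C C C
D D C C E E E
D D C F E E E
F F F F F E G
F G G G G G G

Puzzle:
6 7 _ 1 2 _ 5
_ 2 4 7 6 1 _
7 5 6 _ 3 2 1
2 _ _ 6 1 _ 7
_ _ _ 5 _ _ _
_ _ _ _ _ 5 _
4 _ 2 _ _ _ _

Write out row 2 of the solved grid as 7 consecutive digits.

5247613

row 1, column 3 = 3: row 1 has {1,2,5,6,7}; col 3 has {2,4,6}; region has {1,2,4,6,7} → only 3 remains.
row 1, column 6 = 4: row 1 has {1,2,3,5,6,7}; col 6 has {1,2,5}; region has {1,2,5,6,7} → only 4 remains.
row 2, column 1 = 5: row 2 has {1,2,4,6,7}; col 1 has {2,4,6,7}; region has {1,2,3,4,6,7} → only 5 remains.
row 2, column 7 = 3: row 2 has {1,2,4,5,6,7}; col 7 has {1,5,7}; region has {1,2,4,5,6,7} → only 3 remains.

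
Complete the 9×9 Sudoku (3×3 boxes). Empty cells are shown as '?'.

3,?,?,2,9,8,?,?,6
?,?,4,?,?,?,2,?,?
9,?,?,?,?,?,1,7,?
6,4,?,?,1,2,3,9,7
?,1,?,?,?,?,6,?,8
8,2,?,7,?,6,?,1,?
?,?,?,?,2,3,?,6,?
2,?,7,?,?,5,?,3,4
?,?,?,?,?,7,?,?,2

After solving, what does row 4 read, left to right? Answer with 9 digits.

645812397

R2C6 = 1: row 2 has {2,4}; col 6 has {2,3,5,6,7,8}; box has {2,8,9} → only 1 remains.
R3C6 = 4: row 3 has {1,7,9}; col 6 has {1,2,3,5,6,7,8}; box has {1,2,8,9} → only 4 remains.
R4C3 = 5: row 4 has {1,2,3,4,6,7,9}; col 3 has {4,7}; box has {1,2,4,6,8} → only 5 remains.
R4C4 = 8: row 4 has {1,2,3,4,5,6,7,9}; col 4 has {2,7}; box has {1,2,6,7} → only 8 remains.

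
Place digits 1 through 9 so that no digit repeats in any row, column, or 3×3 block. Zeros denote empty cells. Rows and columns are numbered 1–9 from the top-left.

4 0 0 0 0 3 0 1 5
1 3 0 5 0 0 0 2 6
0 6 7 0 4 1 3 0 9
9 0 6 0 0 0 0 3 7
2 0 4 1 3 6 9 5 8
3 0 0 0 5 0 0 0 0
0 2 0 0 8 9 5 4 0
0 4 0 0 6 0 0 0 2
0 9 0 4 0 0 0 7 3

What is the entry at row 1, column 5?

row 1, column 2 = 8: row 1 has {1,3,4,5}; col 2 has {2,3,4,6,9}; box has {1,3,4,6,7} → only 8 remains.
row 1, column 7 = 7: row 1 has {1,3,4,5,8}; col 7 has {3,5,9}; box has {1,2,3,5,6,9} → only 7 remains.
row 2, column 3 = 9: row 2 has {1,2,3,5,6}; col 3 has {4,6,7}; box has {1,3,4,6,7,8} → only 9 remains.
row 2, column 5 = 7: row 2 has {1,2,3,5,6,9}; col 5 has {3,4,5,6,8}; box has {1,3,4,5} → only 7 remains.
row 2, column 6 = 8: row 2 has {1,2,3,5,6,7,9}; col 6 has {1,3,6,9}; box has {1,3,4,5,7} → only 8 remains.
row 2, column 7 = 4: row 2 has {1,2,3,5,6,7,8,9}; col 7 has {3,5,7,9}; box has {1,2,3,5,6,7,9} → only 4 remains.
row 3, column 1 = 5: row 3 has {1,3,4,6,7,9}; col 1 has {1,2,3,4,9}; box has {1,3,4,6,7,8,9} → only 5 remains.
row 3, column 4 = 2: row 3 has {1,3,4,5,6,7,9}; col 4 has {1,4,5}; box has {1,3,4,5,7,8} → only 2 remains.
row 3, column 8 = 8: row 3 has {1,2,3,4,5,6,7,9}; col 8 has {1,2,3,4,5,7}; box has {1,2,3,4,5,6,7,9} → only 8 remains.
row 4, column 4 = 8: row 4 has {3,6,7,9}; col 4 has {1,2,4,5}; box has {1,3,5,6} → only 8 remains.
row 4, column 5 = 2: row 4 has {3,6,7,8,9}; col 5 has {3,4,5,6,7,8}; box has {1,3,5,6,8} → only 2 remains.
row 4, column 6 = 4: row 4 has {2,3,6,7,8,9}; col 6 has {1,3,6,8,9}; box has {1,2,3,5,6,8} → only 4 remains.
row 4, column 7 = 1: row 4 has {2,3,4,6,7,8,9}; col 7 has {3,4,5,7,9}; box has {3,5,7,8,9} → only 1 remains.
row 5, column 2 = 7: row 5 has {1,2,3,4,5,6,8,9}; col 2 has {2,3,4,6,8,9}; box has {2,3,4,6,9} → only 7 remains.
row 6, column 2 = 1: row 6 has {3,5}; col 2 has {2,3,4,6,7,8,9}; box has {2,3,4,6,7,9} → only 1 remains.
row 6, column 3 = 8: row 6 has {1,3,5}; col 3 has {4,6,7,9}; box has {1,2,3,4,6,7,9} → only 8 remains.
row 6, column 6 = 7: row 6 has {1,3,5,8}; col 6 has {1,3,4,6,8,9}; box has {1,2,3,4,5,6,8} → only 7 remains.
row 6, column 8 = 6: row 6 has {1,3,5,7,8}; col 8 has {1,2,3,4,5,7,8}; box has {1,3,5,7,8,9} → only 6 remains.
row 6, column 9 = 4: row 6 has {1,3,5,6,7,8}; col 9 has {2,3,5,6,7,8,9}; box has {1,3,5,6,7,8,9} → only 4 remains.
row 7, column 9 = 1: row 7 has {2,4,5,8,9}; col 9 has {2,3,4,5,6,7,8,9}; box has {2,3,4,5,7} → only 1 remains.
row 8, column 6 = 5: row 8 has {2,4,6}; col 6 has {1,3,4,6,7,8,9}; box has {4,6,8,9} → only 5 remains.
row 8, column 7 = 8: row 8 has {2,4,5,6}; col 7 has {1,3,4,5,7,9}; box has {1,2,3,4,5,7} → only 8 remains.
row 8, column 8 = 9: row 8 has {2,4,5,6,8}; col 8 has {1,2,3,4,5,6,7,8}; box has {1,2,3,4,5,7,8} → only 9 remains.
row 9, column 5 = 1: row 9 has {3,4,7,9}; col 5 has {2,3,4,5,6,7,8}; box has {4,5,6,8,9} → only 1 remains.
row 9, column 6 = 2: row 9 has {1,3,4,7,9}; col 6 has {1,3,4,5,6,7,8,9}; box has {1,4,5,6,8,9} → only 2 remains.
row 9, column 7 = 6: row 9 has {1,2,3,4,7,9}; col 7 has {1,3,4,5,7,8,9}; box has {1,2,3,4,5,7,8,9} → only 6 remains.
row 1, column 3 = 2: row 1 has {1,3,4,5,7,8}; col 3 has {4,6,7,8,9}; box has {1,3,4,5,6,7,8,9} → only 2 remains.
row 1, column 5 = 9: row 1 has {1,2,3,4,5,7,8}; col 5 has {1,2,3,4,5,6,7,8}; box has {1,2,3,4,5,7,8} → only 9 remains.

9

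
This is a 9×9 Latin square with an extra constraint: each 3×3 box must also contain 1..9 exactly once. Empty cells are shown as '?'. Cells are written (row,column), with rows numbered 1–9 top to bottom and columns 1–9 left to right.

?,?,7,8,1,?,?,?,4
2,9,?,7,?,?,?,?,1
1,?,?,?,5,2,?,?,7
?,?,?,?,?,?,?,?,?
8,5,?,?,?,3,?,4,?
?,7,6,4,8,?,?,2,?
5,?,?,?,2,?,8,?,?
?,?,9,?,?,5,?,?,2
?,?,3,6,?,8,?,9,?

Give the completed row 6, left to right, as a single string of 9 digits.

(9,9) = 5: row 9 has {3,6,8,9}; col 9 has {1,2,4,7}; box has {2,8,9} → only 5 remains.
(1,7) = 2: in row 1, 2 can only go here (every other open cell in that row sees a 2).
(1,6) = 9: in row 1, 9 can only go here (every other open cell in that row sees a 9).
(1,8) = 5: in row 1, 5 can only go here (every other open cell in that row sees a 5).
(3,4) = 3: row 3 has {1,2,5,7}; col 4 has {4,6,7,8}; box has {1,2,5,7,8,9} → only 3 remains.
(6,6) = 1: row 6 has {2,4,6,7,8}; col 6 has {2,3,5,8,9}; box has {3,4,8} → only 1 remains.
(8,4) = 1: row 8 has {2,5,9}; col 4 has {3,4,6,7,8}; box has {2,5,6,8} → only 1 remains.
(7,4) = 9: row 7 has {2,5,8}; col 4 has {1,3,4,6,7,8}; box has {1,2,5,6,8} → only 9 remains.
(5,4) = 2: row 5 has {3,4,5,8}; col 4 has {1,3,4,6,7,8,9}; box has {1,3,4,8} → only 2 remains.
(4,4) = 5: row 4 has {}; col 4 has {1,2,3,4,6,7,8,9}; box has {1,2,3,4,8} → only 5 remains.
(5,3) = 1: row 5 has {2,3,4,5,8}; col 3 has {3,6,7,9}; box has {5,6,7,8} → only 1 remains.
(7,3) = 4: row 7 has {2,5,8,9}; col 3 has {1,3,6,7,9}; box has {3,5,9} → only 4 remains.
(7,6) = 7: row 7 has {2,4,5,8,9}; col 6 has {1,2,3,5,8,9}; box has {1,2,5,6,8,9} → only 7 remains.
(9,1) = 7: row 9 has {3,5,6,8,9}; col 1 has {1,2,5,8}; box has {3,4,5,9} → only 7 remains.
(9,5) = 4: row 9 has {3,5,6,7,8,9}; col 5 has {1,2,5,8}; box has {1,2,5,6,7,8,9} → only 4 remains.
(9,7) = 1: row 9 has {3,4,5,6,7,8,9}; col 7 has {2,8}; box has {2,5,8,9} → only 1 remains.
(2,5) = 6: row 2 has {1,2,7,9}; col 5 has {1,2,4,5,8}; box has {1,2,3,5,7,8,9} → only 6 remains.
(2,6) = 4: row 2 has {1,2,6,7,9}; col 6 has {1,2,3,5,7,8,9}; box has {1,2,3,5,6,7,8,9} → only 4 remains.
(2,7) = 3: row 2 has {1,2,4,6,7,9}; col 7 has {1,2,8}; box has {1,2,4,5,7} → only 3 remains.
(2,8) = 8: row 2 has {1,2,3,4,6,7,9}; col 8 has {2,4,5,9}; box has {1,2,3,4,5,7} → only 8 remains.
(3,3) = 8: row 3 has {1,2,3,5,7}; col 3 has {1,3,4,6,7,9}; box has {1,2,7,9} → only 8 remains.
(3,8) = 6: row 3 has {1,2,3,5,7,8}; col 8 has {2,4,5,8,9}; box has {1,2,3,4,5,7,8} → only 6 remains.
(4,3) = 2: row 4 has {5}; col 3 has {1,3,4,6,7,8,9}; box has {1,5,6,7,8} → only 2 remains.
(4,6) = 6: row 4 has {2,5}; col 6 has {1,2,3,4,5,7,8,9}; box has {1,2,3,4,5,8} → only 6 remains.
(7,8) = 3: row 7 has {2,4,5,7,8,9}; col 8 has {2,4,5,6,8,9}; box has {1,2,5,8,9} → only 3 remains.
(7,9) = 6: row 7 has {2,3,4,5,7,8,9}; col 9 has {1,2,4,5,7}; box has {1,2,3,5,8,9} → only 6 remains.
(8,1) = 6: row 8 has {1,2,5,9}; col 1 has {1,2,5,7,8}; box has {3,4,5,7,9} → only 6 remains.
(8,2) = 8: row 8 has {1,2,5,6,9}; col 2 has {5,7,9}; box has {3,4,5,6,7,9} → only 8 remains.
(8,5) = 3: row 8 has {1,2,5,6,8,9}; col 5 has {1,2,4,5,6,8}; box has {1,2,4,5,6,7,8,9} → only 3 remains.
(8,8) = 7: row 8 has {1,2,3,5,6,8,9}; col 8 has {2,3,4,5,6,8,9}; box has {1,2,3,5,6,8,9} → only 7 remains.
(9,2) = 2: row 9 has {1,3,4,5,6,7,8,9}; col 2 has {5,7,8,9}; box has {3,4,5,6,7,8,9} → only 2 remains.
(1,1) = 3: row 1 has {1,2,4,5,7,8,9}; col 1 has {1,2,5,6,7,8}; box has {1,2,7,8,9} → only 3 remains.
(1,2) = 6: row 1 has {1,2,3,4,5,7,8,9}; col 2 has {2,5,7,8,9}; box has {1,2,3,7,8,9} → only 6 remains.
(2,3) = 5: row 2 has {1,2,3,4,6,7,8,9}; col 3 has {1,2,3,4,6,7,8,9}; box has {1,2,3,6,7,8,9} → only 5 remains.
(3,2) = 4: row 3 has {1,2,3,5,6,7,8}; col 2 has {2,5,6,7,8,9}; box has {1,2,3,5,6,7,8,9} → only 4 remains.
(3,7) = 9: row 3 has {1,2,3,4,5,6,7,8}; col 7 has {1,2,3,8}; box has {1,2,3,4,5,6,7,8} → only 9 remains.
(4,2) = 3: row 4 has {2,5,6}; col 2 has {2,4,5,6,7,8,9}; box has {1,2,5,6,7,8} → only 3 remains.
(4,7) = 7: row 4 has {2,3,5,6}; col 7 has {1,2,3,8,9}; box has {2,4} → only 7 remains.
(4,8) = 1: row 4 has {2,3,5,6,7}; col 8 has {2,3,4,5,6,7,8,9}; box has {2,4,7} → only 1 remains.
(5,7) = 6: row 5 has {1,2,3,4,5,8}; col 7 has {1,2,3,7,8,9}; box has {1,2,4,7} → only 6 remains.
(5,9) = 9: row 5 has {1,2,3,4,5,6,8}; col 9 has {1,2,4,5,6,7}; box has {1,2,4,6,7} → only 9 remains.
(6,1) = 9: row 6 has {1,2,4,6,7,8}; col 1 has {1,2,3,5,6,7,8}; box has {1,2,3,5,6,7,8} → only 9 remains.
(6,7) = 5: row 6 has {1,2,4,6,7,8,9}; col 7 has {1,2,3,6,7,8,9}; box has {1,2,4,6,7,9} → only 5 remains.
(6,9) = 3: row 6 has {1,2,4,5,6,7,8,9}; col 9 has {1,2,4,5,6,7,9}; box has {1,2,4,5,6,7,9} → only 3 remains.

976481523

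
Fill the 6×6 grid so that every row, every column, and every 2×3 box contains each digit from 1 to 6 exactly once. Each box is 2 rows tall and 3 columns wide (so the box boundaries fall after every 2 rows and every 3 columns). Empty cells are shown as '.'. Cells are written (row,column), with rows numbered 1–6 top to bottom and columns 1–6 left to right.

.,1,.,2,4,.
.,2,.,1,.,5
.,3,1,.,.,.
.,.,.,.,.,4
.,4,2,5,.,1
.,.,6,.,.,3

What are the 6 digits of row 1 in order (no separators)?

513246

(1,6) = 6: row 1 has {1,2,4}; col 6 has {1,3,4,5}; box has {1,2,4,5} → only 6 remains.
(2,5) = 3: row 2 has {1,2,5}; col 5 has {4}; box has {1,2,4,5,6} → only 3 remains.
(3,4) = 6: row 3 has {1,3}; col 4 has {1,2,5}; box has {4} → only 6 remains.
(3,6) = 2: row 3 has {1,3,6}; col 6 has {1,3,4,5,6}; box has {4,6} → only 2 remains.
(4,3) = 5: row 4 has {4}; col 3 has {1,2,6}; box has {1,3} → only 5 remains.
(4,4) = 3: row 4 has {4,5}; col 4 has {1,2,5,6}; box has {2,4,6} → only 3 remains.
(4,5) = 1: row 4 has {3,4,5}; col 5 has {3,4}; box has {2,3,4,6} → only 1 remains.
(5,1) = 3: row 5 has {1,2,4,5}; col 1 has {}; box has {2,4,6} → only 3 remains.
(5,5) = 6: row 5 has {1,2,3,4,5}; col 5 has {1,3,4}; box has {1,3,5} → only 6 remains.
(6,2) = 5: row 6 has {3,6}; col 2 has {1,2,3,4}; box has {2,3,4,6} → only 5 remains.
(6,4) = 4: row 6 has {3,5,6}; col 4 has {1,2,3,5,6}; box has {1,3,5,6} → only 4 remains.
(6,5) = 2: row 6 has {3,4,5,6}; col 5 has {1,3,4,6}; box has {1,3,4,5,6} → only 2 remains.
(1,1) = 5: row 1 has {1,2,4,6}; col 1 has {3}; box has {1,2} → only 5 remains.
(1,3) = 3: row 1 has {1,2,4,5,6}; col 3 has {1,2,5,6}; box has {1,2,5} → only 3 remains.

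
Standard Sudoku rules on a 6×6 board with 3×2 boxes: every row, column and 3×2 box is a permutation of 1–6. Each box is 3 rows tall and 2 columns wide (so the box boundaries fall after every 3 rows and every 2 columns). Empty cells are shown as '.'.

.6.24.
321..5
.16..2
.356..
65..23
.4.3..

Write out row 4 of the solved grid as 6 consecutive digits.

row 1, column 1 = 5: row 1 has {2,4,6}; col 1 has {3,6}; box has {1,2,3,6} → only 5 remains.
row 1, column 3 = 3: row 1 has {2,4,5,6}; col 3 has {1,5,6}; box has {1,2,6} → only 3 remains.
row 1, column 6 = 1: row 1 has {2,3,4,5,6}; col 6 has {2,3,5}; box has {2,4,5} → only 1 remains.
row 2, column 4 = 4: row 2 has {1,2,3,5}; col 4 has {2,3,6}; box has {1,2,3,6} → only 4 remains.
row 2, column 5 = 6: row 2 has {1,2,3,4,5}; col 5 has {2,4}; box has {1,2,4,5} → only 6 remains.
row 3, column 1 = 4: row 3 has {1,2,6}; col 1 has {3,5,6}; box has {1,2,3,5,6} → only 4 remains.
row 3, column 4 = 5: row 3 has {1,2,4,6}; col 4 has {2,3,4,6}; box has {1,2,3,4,6} → only 5 remains.
row 3, column 5 = 3: row 3 has {1,2,4,5,6}; col 5 has {2,4,6}; box has {1,2,4,5,6} → only 3 remains.
row 4, column 5 = 1: row 4 has {3,5,6}; col 5 has {2,3,4,6}; box has {2,3} → only 1 remains.
row 4, column 6 = 4: row 4 has {1,3,5,6}; col 6 has {1,2,3,5}; box has {1,2,3} → only 4 remains.
row 5, column 3 = 4: row 5 has {2,3,5,6}; col 3 has {1,3,5,6}; box has {3,5,6} → only 4 remains.
row 5, column 4 = 1: row 5 has {2,3,4,5,6}; col 4 has {2,3,4,5,6}; box has {3,4,5,6} → only 1 remains.
row 6, column 3 = 2: row 6 has {3,4}; col 3 has {1,3,4,5,6}; box has {1,3,4,5,6} → only 2 remains.
row 6, column 5 = 5: row 6 has {2,3,4}; col 5 has {1,2,3,4,6}; box has {1,2,3,4} → only 5 remains.
row 6, column 6 = 6: row 6 has {2,3,4,5}; col 6 has {1,2,3,4,5}; box has {1,2,3,4,5} → only 6 remains.
row 4, column 1 = 2: row 4 has {1,3,4,5,6}; col 1 has {3,4,5,6}; box has {3,4,5,6} → only 2 remains.

235614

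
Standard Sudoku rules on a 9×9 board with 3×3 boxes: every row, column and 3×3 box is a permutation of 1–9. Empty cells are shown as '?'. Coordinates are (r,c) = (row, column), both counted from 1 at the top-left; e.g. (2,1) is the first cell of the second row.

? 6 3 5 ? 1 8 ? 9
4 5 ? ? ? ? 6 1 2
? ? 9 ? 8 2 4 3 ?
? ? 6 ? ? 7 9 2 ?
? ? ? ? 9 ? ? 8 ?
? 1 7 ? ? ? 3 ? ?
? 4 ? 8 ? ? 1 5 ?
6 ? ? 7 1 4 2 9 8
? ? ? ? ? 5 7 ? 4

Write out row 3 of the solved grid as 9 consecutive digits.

179682435

(1,8) = 7: row 1 has {1,3,5,6,8,9}; col 8 has {1,2,3,5,8,9}; box has {1,2,3,4,6,8,9} → only 7 remains.
(2,3) = 8: row 2 has {1,2,4,5,6}; col 3 has {3,6,7,9}; box has {3,4,5,6,9} → only 8 remains.
(3,2) = 7: row 3 has {2,3,4,8,9}; col 2 has {1,4,5,6}; box has {3,4,5,6,8,9} → only 7 remains.
(3,4) = 6: row 3 has {2,3,4,7,8,9}; col 4 has {5,7,8}; box has {1,2,5,8} → only 6 remains.
(3,9) = 5: row 3 has {2,3,4,6,7,8,9}; col 9 has {2,4,8,9}; box has {1,2,3,4,6,7,8,9} → only 5 remains.
(4,9) = 1: row 4 has {2,6,7,9}; col 9 has {2,4,5,8,9}; box has {2,3,8,9} → only 1 remains.
(5,7) = 5: row 5 has {8,9}; col 7 has {1,2,3,4,6,7,8,9}; box has {1,2,3,8,9} → only 5 remains.
(6,9) = 6: row 6 has {1,3,7}; col 9 has {1,2,4,5,8,9}; box has {1,2,3,5,8,9} → only 6 remains.
(7,3) = 2: row 7 has {1,4,5,8}; col 3 has {3,6,7,8,9}; box has {4,6} → only 2 remains.
(7,9) = 3: row 7 has {1,2,4,5,8}; col 9 has {1,2,4,5,6,8,9}; box has {1,2,4,5,7,8,9} → only 3 remains.
(8,2) = 3: row 8 has {1,2,4,6,7,8,9}; col 2 has {1,4,5,6,7}; box has {2,4,6} → only 3 remains.
(8,3) = 5: row 8 has {1,2,3,4,6,7,8,9}; col 3 has {2,3,6,7,8,9}; box has {2,3,4,6} → only 5 remains.
(9,3) = 1: row 9 has {4,5,7}; col 3 has {2,3,5,6,7,8,9}; box has {2,3,4,5,6} → only 1 remains.
(9,8) = 6: row 9 has {1,4,5,7}; col 8 has {1,2,3,5,7,8,9}; box has {1,2,3,4,5,7,8,9} → only 6 remains.
(1,1) = 2: row 1 has {1,3,5,6,7,8,9}; col 1 has {4,6}; box has {3,4,5,6,7,8,9} → only 2 remains.
(1,5) = 4: row 1 has {1,2,3,5,6,7,8,9}; col 5 has {1,8,9}; box has {1,2,5,6,8} → only 4 remains.
(3,1) = 1: row 3 has {2,3,4,5,6,7,8,9}; col 1 has {2,4,6}; box has {2,3,4,5,6,7,8,9} → only 1 remains.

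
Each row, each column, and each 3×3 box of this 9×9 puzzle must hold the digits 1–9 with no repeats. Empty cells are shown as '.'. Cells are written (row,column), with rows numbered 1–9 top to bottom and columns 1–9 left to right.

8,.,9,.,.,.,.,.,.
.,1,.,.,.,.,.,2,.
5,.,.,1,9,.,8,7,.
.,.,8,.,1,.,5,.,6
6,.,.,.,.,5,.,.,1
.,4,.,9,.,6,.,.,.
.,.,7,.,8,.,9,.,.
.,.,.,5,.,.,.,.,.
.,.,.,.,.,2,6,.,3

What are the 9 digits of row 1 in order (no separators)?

839427165

(3,9) = 4: row 3 has {1,5,7,8,9}; col 9 has {1,3,6}; box has {2,7,8} → only 4 remains.
(1,9) = 5: row 1 has {8,9}; col 9 has {1,3,4,6}; box has {2,4,7,8} → only 5 remains.
(2,7) = 3: row 2 has {1,2}; col 7 has {5,6,8,9}; box has {2,4,5,7,8} → only 3 remains.
(2,9) = 9: row 2 has {1,2,3}; col 9 has {1,3,4,5,6}; box has {2,3,4,5,7,8} → only 9 remains.
(3,6) = 3: row 3 has {1,4,5,7,8,9}; col 6 has {2,5,6}; box has {1,9} → only 3 remains.
(7,9) = 2: row 7 has {7,8,9}; col 9 has {1,3,4,5,6,9}; box has {3,6,9} → only 2 remains.
(1,7) = 1: row 1 has {5,8,9}; col 7 has {3,5,6,8,9}; box has {2,3,4,5,7,8,9} → only 1 remains.
(1,8) = 6: row 1 has {1,5,8,9}; col 8 has {2,7}; box has {1,2,3,4,5,7,8,9} → only 6 remains.
(1,2) = 3: in row 1, 3 can only go here (every other open cell in that row sees a 3).
(2,5) = 5: in row 2, 5 can only go here (every other open cell in that row sees a 5).
(6,3) = 5: in row 6, 5 can only go here (every other open cell in that row sees a 5).
(6,1) = 1: in row 6, 1 can only go here (every other open cell in that row sees a 1).
(8,5) = 6: in column 5, 6 can only go here (every other open cell in that column sees a 6).
(7,2) = 6: in row 7, 6 can only go here (every other open cell in that row sees a 6).
(3,2) = 2: row 3 has {1,3,4,5,7,8,9}; col 2 has {1,3,4,6}; box has {1,3,5,8,9} → only 2 remains.
(3,3) = 6: row 3 has {1,2,3,4,5,7,8,9}; col 3 has {5,7,8,9}; box has {1,2,3,5,8,9} → only 6 remains.
(2,3) = 4: row 2 has {1,2,3,5,9}; col 3 has {5,6,7,8,9}; box has {1,2,3,5,6,8,9} → only 4 remains.
(9,3) = 1: row 9 has {2,3,6}; col 3 has {4,5,6,7,8,9}; box has {6,7} → only 1 remains.
(2,1) = 7: row 2 has {1,2,3,4,5,9}; col 1 has {1,5,6,8}; box has {1,2,3,4,5,6,8,9} → only 7 remains.
(2,6) = 8: row 2 has {1,2,3,4,5,7,9}; col 6 has {2,3,5,6}; box has {1,3,5,9} → only 8 remains.
(2,4) = 6: row 2 has {1,2,3,4,5,7,8,9}; col 4 has {1,5,9}; box has {1,3,5,8,9} → only 6 remains.
(7,8) = 5: in row 7, 5 can only go here (every other open cell in that row sees a 5).
(7,6) = 1: in row 7, 1 can only go here (every other open cell in that row sees a 1).
(8,8) = 1: in row 8, 1 can only go here (every other open cell in that row sees a 1).
(9,2) = 5: in row 9, 5 can only go here (every other open cell in that row sees a 5).
(9,8) = 8: in row 9, 8 can only go here (every other open cell in that row sees an 8).
(9,1) = 9: in row 9, 9 can only go here (every other open cell in that row sees a 9).
(6,8) = 3: row 6 has {1,4,5,6,9}; col 8 has {1,2,5,6,7,8}; box has {1,5,6} → only 3 remains.
(8,2) = 8: row 8 has {1,5,6}; col 2 has {1,2,3,4,5,6}; box has {1,5,6,7,9} → only 8 remains.
(8,9) = 7: row 8 has {1,5,6,8}; col 9 has {1,2,3,4,5,6,9}; box has {1,2,3,5,6,8,9} → only 7 remains.
(6,9) = 8: row 6 has {1,3,4,5,6,9}; col 9 has {1,2,3,4,5,6,7,9}; box has {1,3,5,6} → only 8 remains.
(8,7) = 4: row 8 has {1,5,6,7,8}; col 7 has {1,3,5,6,8,9}; box has {1,2,3,5,6,7,8,9} → only 4 remains.
(8,6) = 9: row 8 has {1,4,5,6,7,8}; col 6 has {1,2,3,5,6,8}; box has {1,2,5,6,8} → only 9 remains.
(5,4) = 8: in row 5, 8 can only go here (every other open cell in that row sees an 8).
(7,1) = 4: in column 1, 4 can only go here (every other open cell in that column sees a 4).
(7,4) = 3: row 7 has {1,2,4,5,6,7,8,9}; col 4 has {1,5,6,8,9}; box has {1,2,5,6,8,9} → only 3 remains.
(4,1) = 3: in row 4, 3 can only go here (every other open cell in that row sees a 3).
(5,3) = 2: row 5 has {1,5,6,8}; col 3 has {1,4,5,6,7,8,9}; box has {1,3,4,5,6,8} → only 2 remains.
(5,7) = 7: row 5 has {1,2,5,6,8}; col 7 has {1,3,4,5,6,8,9}; box has {1,3,5,6,8} → only 7 remains.
(6,7) = 2: row 6 has {1,3,4,5,6,8,9}; col 7 has {1,3,4,5,6,7,8,9}; box has {1,3,5,6,7,8} → only 2 remains.
(8,1) = 2: row 8 has {1,4,5,6,7,8,9}; col 1 has {1,3,4,5,6,7,8,9}; box has {1,4,5,6,7,8,9} → only 2 remains.
(8,3) = 3: row 8 has {1,2,4,5,6,7,8,9}; col 3 has {1,2,4,5,6,7,8,9}; box has {1,2,4,5,6,7,8,9} → only 3 remains.
(5,2) = 9: row 5 has {1,2,5,6,7,8}; col 2 has {1,2,3,4,5,6,8}; box has {1,2,3,4,5,6,8} → only 9 remains.
(5,8) = 4: row 5 has {1,2,5,6,7,8,9}; col 8 has {1,2,3,5,6,7,8}; box has {1,2,3,5,6,7,8} → only 4 remains.
(6,5) = 7: row 6 has {1,2,3,4,5,6,8,9}; col 5 has {1,5,6,8,9}; box has {1,5,6,8,9} → only 7 remains.
(9,5) = 4: row 9 has {1,2,3,5,6,8,9}; col 5 has {1,5,6,7,8,9}; box has {1,2,3,5,6,8,9} → only 4 remains.
(1,5) = 2: row 1 has {1,3,5,6,8,9}; col 5 has {1,4,5,6,7,8,9}; box has {1,3,5,6,8,9} → only 2 remains.
(4,2) = 7: row 4 has {1,3,5,6,8}; col 2 has {1,2,3,4,5,6,8,9}; box has {1,2,3,4,5,6,8,9} → only 7 remains.
(4,6) = 4: row 4 has {1,3,5,6,7,8}; col 6 has {1,2,3,5,6,8,9}; box has {1,5,6,7,8,9} → only 4 remains.
(4,8) = 9: row 4 has {1,3,4,5,6,7,8}; col 8 has {1,2,3,4,5,6,7,8}; box has {1,2,3,4,5,6,7,8} → only 9 remains.
(5,5) = 3: row 5 has {1,2,4,5,6,7,8,9}; col 5 has {1,2,4,5,6,7,8,9}; box has {1,4,5,6,7,8,9} → only 3 remains.
(9,4) = 7: row 9 has {1,2,3,4,5,6,8,9}; col 4 has {1,3,5,6,8,9}; box has {1,2,3,4,5,6,8,9} → only 7 remains.
(1,4) = 4: row 1 has {1,2,3,5,6,8,9}; col 4 has {1,3,5,6,7,8,9}; box has {1,2,3,5,6,8,9} → only 4 remains.
(1,6) = 7: row 1 has {1,2,3,4,5,6,8,9}; col 6 has {1,2,3,4,5,6,8,9}; box has {1,2,3,4,5,6,8,9} → only 7 remains.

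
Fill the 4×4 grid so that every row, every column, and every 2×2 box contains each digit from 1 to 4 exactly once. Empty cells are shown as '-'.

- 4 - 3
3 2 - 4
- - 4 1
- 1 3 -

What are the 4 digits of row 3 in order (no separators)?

row 1, column 1 = 1 (sole candidate).
row 1, column 3 = 2 (sole candidate).
row 2, column 3 = 1 (sole candidate).
row 3, column 1 = 2: row 3 has {1,4}; col 1 has {1,3}; box has {1} → only 2 remains.
row 3, column 2 = 3: row 3 has {1,2,4}; col 2 has {1,2,4}; box has {1,2} → only 3 remains.

2341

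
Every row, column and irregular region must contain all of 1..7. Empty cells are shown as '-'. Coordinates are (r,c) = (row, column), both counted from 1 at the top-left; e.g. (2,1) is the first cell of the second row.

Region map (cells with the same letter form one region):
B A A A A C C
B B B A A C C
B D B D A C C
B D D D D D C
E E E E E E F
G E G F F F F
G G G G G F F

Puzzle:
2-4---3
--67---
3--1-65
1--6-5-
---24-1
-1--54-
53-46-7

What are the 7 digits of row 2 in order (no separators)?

4567312

(1,4) = 5 (sole candidate).
(1,5) = 1 (sole candidate).
(1,6) = 7 (sole candidate).
(2,1) = 4: row 2 has {6,7}; col 1 has {1,2,3,5}; region has {1,2,3,6} → only 4 remains.
(2,2) = 5: row 2 has {4,6,7}; col 2 has {1,3}; region has {1,2,3,4,6} → only 5 remains.
(2,7) = 2: row 2 has {4,5,6,7}; col 7 has {1,3,5,7}; region has {3,5,6,7} → only 2 remains.
(3,3) = 7 (sole candidate).
(3,5) = 2 (sole candidate).
(4,7) = 4 (sole candidate).
(5,6) = 3 (sole candidate).
(6,1) = 7 (sole candidate).
(6,3) = 2 (sole candidate).
(6,4) = 3 (sole candidate).
(6,7) = 6 (sole candidate).
(7,3) = 1 (sole candidate).
(7,6) = 2 (sole candidate).
(1,2) = 6 (sole candidate).
(2,5) = 3: row 2 has {2,4,5,6,7}; col 5 has {1,2,4,5,6}; region has {1,2,4,5,6,7} → only 3 remains.
(2,6) = 1: row 2 has {2,3,4,5,6,7}; col 6 has {2,3,4,5,6,7}; region has {2,3,4,5,6,7} → only 1 remains.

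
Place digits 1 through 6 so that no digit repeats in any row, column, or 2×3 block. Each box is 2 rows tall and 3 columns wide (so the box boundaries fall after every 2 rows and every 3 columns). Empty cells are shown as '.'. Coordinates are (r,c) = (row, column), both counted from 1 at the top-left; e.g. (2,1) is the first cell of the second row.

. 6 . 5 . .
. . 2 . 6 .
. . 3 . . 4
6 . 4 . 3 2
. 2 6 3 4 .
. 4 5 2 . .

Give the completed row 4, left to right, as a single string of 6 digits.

654132

(1,3) = 1: row 1 has {5,6}; col 3 has {2,3,4,5,6}; box has {2,6} → only 1 remains.
(1,5) = 2: row 1 has {1,5,6}; col 5 has {3,4,6}; box has {5,6} → only 2 remains.
(1,6) = 3: row 1 has {1,2,5,6}; col 6 has {2,4}; box has {2,5,6} → only 3 remains.
(2,6) = 1: row 2 has {2,6}; col 6 has {2,3,4}; box has {2,3,5,6} → only 1 remains.
(4,4) = 1: row 4 has {2,3,4,6}; col 4 has {2,3,5}; box has {2,3,4} → only 1 remains.
(5,1) = 1: row 5 has {2,3,4,6}; col 1 has {6}; box has {2,4,5,6} → only 1 remains.
(5,6) = 5: row 5 has {1,2,3,4,6}; col 6 has {1,2,3,4}; box has {2,3,4} → only 5 remains.
(6,1) = 3: row 6 has {2,4,5}; col 1 has {1,6}; box has {1,2,4,5,6} → only 3 remains.
(6,5) = 1: row 6 has {2,3,4,5}; col 5 has {2,3,4,6}; box has {2,3,4,5} → only 1 remains.
(6,6) = 6: row 6 has {1,2,3,4,5}; col 6 has {1,2,3,4,5}; box has {1,2,3,4,5} → only 6 remains.
(1,1) = 4: row 1 has {1,2,3,5,6}; col 1 has {1,3,6}; box has {1,2,6} → only 4 remains.
(2,1) = 5: row 2 has {1,2,6}; col 1 has {1,3,4,6}; box has {1,2,4,6} → only 5 remains.
(2,2) = 3: row 2 has {1,2,5,6}; col 2 has {2,4,6}; box has {1,2,4,5,6} → only 3 remains.
(2,4) = 4: row 2 has {1,2,3,5,6}; col 4 has {1,2,3,5}; box has {1,2,3,5,6} → only 4 remains.
(3,1) = 2: row 3 has {3,4}; col 1 has {1,3,4,5,6}; box has {3,4,6} → only 2 remains.
(3,4) = 6: row 3 has {2,3,4}; col 4 has {1,2,3,4,5}; box has {1,2,3,4} → only 6 remains.
(3,5) = 5: row 3 has {2,3,4,6}; col 5 has {1,2,3,4,6}; box has {1,2,3,4,6} → only 5 remains.
(4,2) = 5: row 4 has {1,2,3,4,6}; col 2 has {2,3,4,6}; box has {2,3,4,6} → only 5 remains.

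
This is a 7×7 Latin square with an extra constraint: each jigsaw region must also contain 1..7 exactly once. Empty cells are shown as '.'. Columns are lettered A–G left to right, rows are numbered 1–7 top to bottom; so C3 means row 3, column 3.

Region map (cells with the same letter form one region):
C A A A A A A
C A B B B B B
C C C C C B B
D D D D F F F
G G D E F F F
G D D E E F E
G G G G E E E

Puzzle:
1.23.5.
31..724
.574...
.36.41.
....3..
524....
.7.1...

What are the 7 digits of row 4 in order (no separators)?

E1 = 6: row 1 has {1,2,3,5}; col 5 has {3,4,7}; region has {1,2,3,5} → only 6 remains.
G1 = 7: row 1 has {1,2,3,5,6}; col 7 has {4}; region has {1,2,3,5,6} → only 7 remains.
C2 = 5: row 2 has {1,2,3,4,7}; col 3 has {2,4,6,7}; region has {2,4,7} → only 5 remains.
D2 = 6: row 2 has {1,2,3,4,5,7}; col 4 has {1,3,4}; region has {2,4,5,7} → only 6 remains.
E3 = 2: row 3 has {4,5,7}; col 5 has {3,4,6,7}; region has {1,3,4,5,7} → only 2 remains.
F3 = 3: row 3 has {2,4,5,7}; col 6 has {1,2,5}; region has {2,4,5,6,7} → only 3 remains.
G3 = 1: row 3 has {2,3,4,5,7}; col 7 has {4,7}; region has {2,3,4,5,6,7} → only 1 remains.
A4 = 7: row 4 has {1,3,4,6}; col 1 has {1,3,5}; region has {2,3,4,6} → only 7 remains.
D4 = 5: row 4 has {1,3,4,6,7}; col 4 has {1,3,4,6}; region has {2,3,4,6,7} → only 5 remains.
G4 = 2: row 4 has {1,3,4,5,6,7}; col 7 has {1,4,7}; region has {1,3,4} → only 2 remains.

7365412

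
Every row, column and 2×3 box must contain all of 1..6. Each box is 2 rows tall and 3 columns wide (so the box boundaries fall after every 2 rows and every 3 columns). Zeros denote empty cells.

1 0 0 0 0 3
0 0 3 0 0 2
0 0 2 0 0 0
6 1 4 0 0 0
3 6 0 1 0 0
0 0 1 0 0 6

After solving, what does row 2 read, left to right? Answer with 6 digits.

453612

row 3, column 1 = 5 (sole candidate).
row 3, column 2 = 3 (sole candidate).
row 4, column 6 = 5 (sole candidate).
row 5, column 3 = 5 (sole candidate).
row 5, column 6 = 4 (sole candidate).
row 1, column 3 = 6 (sole candidate).
row 2, column 1 = 4: row 2 has {2,3}; col 1 has {1,3,5,6}; box has {1,3,6} → only 4 remains.
row 2, column 2 = 5: row 2 has {2,3,4}; col 2 has {1,3,6}; box has {1,3,4,6} → only 5 remains.
row 2, column 4 = 6: row 2 has {2,3,4,5}; col 4 has {1}; box has {2,3} → only 6 remains.
row 2, column 5 = 1: row 2 has {2,3,4,5,6}; col 5 has {}; box has {2,3,6} → only 1 remains.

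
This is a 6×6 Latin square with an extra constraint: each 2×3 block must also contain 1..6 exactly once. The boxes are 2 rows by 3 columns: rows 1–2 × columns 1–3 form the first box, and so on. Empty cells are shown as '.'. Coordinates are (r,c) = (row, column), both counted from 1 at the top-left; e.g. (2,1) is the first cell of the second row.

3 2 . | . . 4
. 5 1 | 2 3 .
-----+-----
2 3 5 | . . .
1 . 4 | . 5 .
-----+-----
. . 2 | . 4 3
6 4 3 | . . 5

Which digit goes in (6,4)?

1

(1,3) = 6: row 1 has {2,3,4}; col 3 has {1,2,3,4,5}; box has {1,2,3,5} → only 6 remains.
(1,5) = 1: row 1 has {2,3,4,6}; col 5 has {3,4,5}; box has {2,3,4} → only 1 remains.
(2,1) = 4: row 2 has {1,2,3,5}; col 1 has {1,2,3,6}; box has {1,2,3,5,6} → only 4 remains.
(2,6) = 6: row 2 has {1,2,3,4,5}; col 6 has {3,4,5}; box has {1,2,3,4} → only 6 remains.
(3,5) = 6: row 3 has {2,3,5}; col 5 has {1,3,4,5}; box has {5} → only 6 remains.
(3,6) = 1: row 3 has {2,3,5,6}; col 6 has {3,4,5,6}; box has {5,6} → only 1 remains.
(4,2) = 6: row 4 has {1,4,5}; col 2 has {2,3,4,5}; box has {1,2,3,4,5} → only 6 remains.
(4,4) = 3: row 4 has {1,4,5,6}; col 4 has {2}; box has {1,5,6} → only 3 remains.
(4,6) = 2: row 4 has {1,3,4,5,6}; col 6 has {1,3,4,5,6}; box has {1,3,5,6} → only 2 remains.
(5,1) = 5: row 5 has {2,3,4}; col 1 has {1,2,3,4,6}; box has {2,3,4,6} → only 5 remains.
(5,2) = 1: row 5 has {2,3,4,5}; col 2 has {2,3,4,5,6}; box has {2,3,4,5,6} → only 1 remains.
(5,4) = 6: row 5 has {1,2,3,4,5}; col 4 has {2,3}; box has {3,4,5} → only 6 remains.
(6,4) = 1: row 6 has {3,4,5,6}; col 4 has {2,3,6}; box has {3,4,5,6} → only 1 remains.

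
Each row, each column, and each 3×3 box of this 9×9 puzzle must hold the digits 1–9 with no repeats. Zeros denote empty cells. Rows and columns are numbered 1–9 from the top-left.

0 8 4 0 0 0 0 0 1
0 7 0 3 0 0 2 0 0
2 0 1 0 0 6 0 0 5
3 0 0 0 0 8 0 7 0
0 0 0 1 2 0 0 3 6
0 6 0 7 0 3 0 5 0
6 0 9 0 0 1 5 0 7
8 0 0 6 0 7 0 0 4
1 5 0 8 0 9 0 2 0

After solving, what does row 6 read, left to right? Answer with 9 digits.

468793152

row 7, column 8 = 8: row 7 has {1,5,6,7,9}; col 8 has {2,3,5,7}; box has {2,4,5,7} → only 8 remains.
row 9, column 9 = 3: row 9 has {1,2,5,8,9}; col 9 has {1,4,5,6,7}; box has {2,4,5,7,8} → only 3 remains.
row 9, column 3 = 7: row 9 has {1,2,3,5,8,9}; col 3 has {1,4,9}; box has {1,5,6,8,9} → only 7 remains.
row 9, column 5 = 4: row 9 has {1,2,3,5,7,8,9}; col 5 has {2}; box has {1,6,7,8,9} → only 4 remains.
row 9, column 7 = 6: row 9 has {1,2,3,4,5,7,8,9}; col 7 has {2,5}; box has {2,3,4,5,7,8} → only 6 remains.
row 6, column 5 = 9: row 6 has {3,5,6,7}; col 5 has {2,4}; box has {1,2,3,7,8} → only 9 remains.
row 7, column 4 = 2: row 7 has {1,5,6,7,8,9}; col 4 has {1,3,6,7,8}; box has {1,4,6,7,8,9} → only 2 remains.
row 7, column 5 = 3: row 7 has {1,2,5,6,7,8,9}; col 5 has {2,4,9}; box has {1,2,4,6,7,8,9} → only 3 remains.
row 8, column 5 = 5: row 8 has {4,6,7,8}; col 5 has {2,3,4,9}; box has {1,2,3,4,6,7,8,9} → only 5 remains.
row 1, column 5 = 7: row 1 has {1,4,8}; col 5 has {2,3,4,5,9}; box has {3,6} → only 7 remains.
row 3, column 5 = 8: row 3 has {1,2,5,6}; col 5 has {2,3,4,5,7,9}; box has {3,6,7} → only 8 remains.
row 4, column 5 = 6: row 4 has {3,7,8}; col 5 has {2,3,4,5,7,8,9}; box has {1,2,3,7,8,9} → only 6 remains.
row 6, column 1 = 4: row 6 has {3,5,6,7,9}; col 1 has {1,2,3,6,8}; box has {3,6} → only 4 remains.
row 7, column 2 = 4: row 7 has {1,2,3,5,6,7,8,9}; col 2 has {5,6,7,8}; box has {1,5,6,7,8,9} → only 4 remains.
row 2, column 5 = 1: row 2 has {2,3,7}; col 5 has {2,3,4,5,6,7,8,9}; box has {3,6,7,8} → only 1 remains.
row 5, column 2 = 9: row 5 has {1,2,3,6}; col 2 has {4,5,6,7,8}; box has {3,4,6} → only 9 remains.
row 3, column 2 = 3: row 3 has {1,2,5,6,8}; col 2 has {4,5,6,7,8,9}; box has {1,2,4,7,8} → only 3 remains.
row 8, column 2 = 2: row 8 has {4,5,6,7,8}; col 2 has {3,4,5,6,7,8,9}; box has {1,4,5,6,7,8,9} → only 2 remains.
row 8, column 3 = 3: row 8 has {2,4,5,6,7,8}; col 3 has {1,4,7,9}; box has {1,2,4,5,6,7,8,9} → only 3 remains.
row 4, column 2 = 1: row 4 has {3,6,7,8}; col 2 has {2,3,4,5,6,7,8,9}; box has {3,4,6,9} → only 1 remains.
row 1, column 6 = 2: in row 1, 2 can only go here (every other open cell in that row sees a 2).
row 1, column 7 = 3: in row 1, 3 can only go here (every other open cell in that row sees a 3).
row 1, column 8 = 6: in row 1, 6 can only go here (every other open cell in that row sees a 6).
row 2, column 3 = 6: in row 2, 6 can only go here (every other open cell in that row sees a 6).
row 2, column 9 = 8: in row 2, 8 can only go here (every other open cell in that row sees an 8).
row 6, column 9 = 2: row 6 has {3,4,5,6,7,9}; col 9 has {1,3,4,5,6,7,8}; box has {3,5,6,7} → only 2 remains.
row 4, column 9 = 9: row 4 has {1,3,6,7,8}; col 9 has {1,2,3,4,5,6,7,8}; box has {2,3,5,6,7} → only 9 remains.
row 6, column 3 = 8: row 6 has {2,3,4,5,6,7,9}; col 3 has {1,3,4,6,7,9}; box has {1,3,4,6,9} → only 8 remains.
row 6, column 7 = 1: row 6 has {2,3,4,5,6,7,8,9}; col 7 has {2,3,5,6}; box has {2,3,5,6,7,9} → only 1 remains.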